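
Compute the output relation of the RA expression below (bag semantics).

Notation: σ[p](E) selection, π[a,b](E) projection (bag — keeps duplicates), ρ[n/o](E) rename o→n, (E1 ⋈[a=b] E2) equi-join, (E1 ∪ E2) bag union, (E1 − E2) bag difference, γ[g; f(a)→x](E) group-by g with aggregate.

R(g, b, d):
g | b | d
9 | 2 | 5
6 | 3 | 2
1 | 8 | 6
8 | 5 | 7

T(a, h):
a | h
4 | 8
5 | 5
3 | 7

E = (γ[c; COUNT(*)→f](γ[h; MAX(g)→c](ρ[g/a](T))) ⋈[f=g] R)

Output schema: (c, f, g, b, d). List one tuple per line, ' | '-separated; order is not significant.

Subexpression sizes:
  T → 3
  ρ[g/a](T) → 3
  γ[h; MAX(g)→c](ρ[g/a](T)) → 3
  γ[c; COUNT(*)→f](γ[h; MAX(g)→c](ρ[g/a](T))) → 3
  R → 4
  (γ[c; COUNT(*)→f](γ[h; MAX(g)→c](ρ[g/a](T))) ⋈[f=g] R) → 3

== RESULT ==
c | f | g | b | d
3 | 1 | 1 | 8 | 6
4 | 1 | 1 | 8 | 6
5 | 1 | 1 | 8 | 6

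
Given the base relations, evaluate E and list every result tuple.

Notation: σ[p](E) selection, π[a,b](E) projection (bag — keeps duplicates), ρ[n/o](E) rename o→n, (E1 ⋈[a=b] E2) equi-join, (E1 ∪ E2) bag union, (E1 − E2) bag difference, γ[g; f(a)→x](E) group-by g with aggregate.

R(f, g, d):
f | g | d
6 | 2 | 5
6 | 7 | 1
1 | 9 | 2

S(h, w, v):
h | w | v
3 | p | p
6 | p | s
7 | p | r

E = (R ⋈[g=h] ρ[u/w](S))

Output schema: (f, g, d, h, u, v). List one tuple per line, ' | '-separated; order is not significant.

Subexpression sizes:
  R → 3
  S → 3
  ρ[u/w](S) → 3
  (R ⋈[g=h] ρ[u/w](S)) → 1

== RESULT ==
f | g | d | h | u | v
6 | 7 | 1 | 7 | p | r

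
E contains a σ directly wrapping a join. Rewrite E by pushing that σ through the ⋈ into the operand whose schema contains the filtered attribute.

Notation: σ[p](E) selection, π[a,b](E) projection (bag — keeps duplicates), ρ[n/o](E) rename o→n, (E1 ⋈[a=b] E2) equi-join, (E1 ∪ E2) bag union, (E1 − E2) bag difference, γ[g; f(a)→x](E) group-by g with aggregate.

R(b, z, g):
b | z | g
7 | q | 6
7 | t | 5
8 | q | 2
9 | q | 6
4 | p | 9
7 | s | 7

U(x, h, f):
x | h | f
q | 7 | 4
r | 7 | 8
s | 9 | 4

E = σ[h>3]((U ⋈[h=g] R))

σ filters on h, owned by the left side.
E' = (σ[h>3](U) ⋈[h=g] R)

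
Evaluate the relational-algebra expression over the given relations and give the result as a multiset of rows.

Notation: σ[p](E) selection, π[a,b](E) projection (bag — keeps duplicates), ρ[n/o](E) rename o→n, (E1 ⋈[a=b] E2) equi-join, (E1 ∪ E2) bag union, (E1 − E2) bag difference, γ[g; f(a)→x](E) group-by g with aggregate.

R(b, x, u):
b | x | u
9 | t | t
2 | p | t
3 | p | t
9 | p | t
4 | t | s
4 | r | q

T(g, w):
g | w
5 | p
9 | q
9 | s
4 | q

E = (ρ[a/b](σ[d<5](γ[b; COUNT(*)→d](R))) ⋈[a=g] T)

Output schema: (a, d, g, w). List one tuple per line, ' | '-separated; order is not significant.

Subexpression sizes:
  R → 6
  γ[b; COUNT(*)→d](R) → 4
  σ[d<5](γ[b; COUNT(*)→d](R)) → 4
  ρ[a/b](σ[d<5](γ[b; COUNT(*)→d](R))) → 4
  T → 4
  (ρ[a/b](σ[d<5](γ[b; COUNT(*)→d](R))) ⋈[a=g] T) → 3

== RESULT ==
a | d | g | w
4 | 2 | 4 | q
9 | 2 | 9 | q
9 | 2 | 9 | s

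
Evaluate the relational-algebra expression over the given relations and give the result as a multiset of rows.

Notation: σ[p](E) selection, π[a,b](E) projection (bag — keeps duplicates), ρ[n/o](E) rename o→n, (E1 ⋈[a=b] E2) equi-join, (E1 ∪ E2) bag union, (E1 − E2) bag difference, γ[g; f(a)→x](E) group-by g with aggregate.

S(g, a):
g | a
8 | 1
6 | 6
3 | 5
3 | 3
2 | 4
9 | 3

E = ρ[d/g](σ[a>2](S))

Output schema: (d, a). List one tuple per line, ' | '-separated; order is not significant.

Stepwise |·|:
  S → 6
  σ[a>2](S) → 5
  ρ[d/g](σ[a>2](S)) → 5

== RESULT ==
d | a
2 | 4
3 | 3
3 | 5
6 | 6
9 | 3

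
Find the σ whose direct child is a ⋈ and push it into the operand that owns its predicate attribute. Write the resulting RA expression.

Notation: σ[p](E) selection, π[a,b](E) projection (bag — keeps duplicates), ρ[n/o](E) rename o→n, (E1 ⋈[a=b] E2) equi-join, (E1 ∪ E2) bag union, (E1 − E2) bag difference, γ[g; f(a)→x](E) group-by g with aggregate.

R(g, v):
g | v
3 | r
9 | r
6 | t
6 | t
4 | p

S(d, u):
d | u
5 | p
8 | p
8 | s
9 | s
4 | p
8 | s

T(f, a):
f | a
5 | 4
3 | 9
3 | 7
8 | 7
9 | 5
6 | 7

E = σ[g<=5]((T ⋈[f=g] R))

σ filters on g, owned by the right side.
E' = (T ⋈[f=g] σ[g<=5](R))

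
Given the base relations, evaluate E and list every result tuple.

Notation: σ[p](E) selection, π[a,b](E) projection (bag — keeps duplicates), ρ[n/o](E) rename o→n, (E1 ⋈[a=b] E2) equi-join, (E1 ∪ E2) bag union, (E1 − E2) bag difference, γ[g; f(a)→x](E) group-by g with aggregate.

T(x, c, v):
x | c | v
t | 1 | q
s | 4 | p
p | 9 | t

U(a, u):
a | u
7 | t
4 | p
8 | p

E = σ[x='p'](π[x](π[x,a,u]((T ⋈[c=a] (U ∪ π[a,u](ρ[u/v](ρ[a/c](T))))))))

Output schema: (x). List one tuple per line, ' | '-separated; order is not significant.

Per-node cardinality:
  T → 3
  U → 3
  T → 3
  ρ[a/c](T) → 3
  ρ[u/v](ρ[a/c](T)) → 3
  π[a,u](ρ[u/v](ρ[a/c](T))) → 3
  (U ∪ π[a,u](ρ[u/v](ρ[a/c](T)))) → 6
  (T ⋈[c=a] (U ∪ π[a,u](ρ[u/v](ρ[a/c](T))))) → 4
  π[x,a,u]((T ⋈[c=a] (U ∪ π[a,u](ρ[u/v](ρ[a/c](T)))))) → 4
  π[x](π[x,a,u]((T ⋈[c=a] (U ∪ π[a,u](ρ[u/v](ρ[a/c](T))))))) → 4
  σ[x='p'](π[x](π[x,a,u]((T ⋈[c=a] (U ∪ π[a,u](ρ[u/v](ρ[a/c](T)))))))) → 1

== RESULT ==
x
p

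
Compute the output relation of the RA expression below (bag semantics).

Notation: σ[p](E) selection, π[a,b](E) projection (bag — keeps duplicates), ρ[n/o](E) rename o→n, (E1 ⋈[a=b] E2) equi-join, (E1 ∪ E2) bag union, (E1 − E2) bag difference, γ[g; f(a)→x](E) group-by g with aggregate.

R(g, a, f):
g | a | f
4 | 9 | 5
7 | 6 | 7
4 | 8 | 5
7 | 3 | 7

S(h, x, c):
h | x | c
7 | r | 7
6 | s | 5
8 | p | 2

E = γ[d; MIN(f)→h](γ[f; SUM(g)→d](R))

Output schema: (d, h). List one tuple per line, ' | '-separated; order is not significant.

Stepwise |·|:
  R → 4
  γ[f; SUM(g)→d](R) → 2
  γ[d; MIN(f)→h](γ[f; SUM(g)→d](R)) → 2

== RESULT ==
d | h
8 | 5
14 | 7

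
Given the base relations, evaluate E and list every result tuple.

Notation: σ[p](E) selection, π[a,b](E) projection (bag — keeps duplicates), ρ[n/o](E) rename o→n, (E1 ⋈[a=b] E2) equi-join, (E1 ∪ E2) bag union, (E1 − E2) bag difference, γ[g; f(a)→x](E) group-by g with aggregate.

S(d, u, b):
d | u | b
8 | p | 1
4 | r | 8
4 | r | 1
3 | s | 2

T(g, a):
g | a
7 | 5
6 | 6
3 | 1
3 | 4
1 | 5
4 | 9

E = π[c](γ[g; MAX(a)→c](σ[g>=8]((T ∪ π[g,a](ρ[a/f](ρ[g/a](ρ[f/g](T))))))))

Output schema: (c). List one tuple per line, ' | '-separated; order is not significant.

Stepwise |·|:
  T → 6
  T → 6
  ρ[f/g](T) → 6
  ρ[g/a](ρ[f/g](T)) → 6
  ρ[a/f](ρ[g/a](ρ[f/g](T))) → 6
  π[g,a](ρ[a/f](ρ[g/a](ρ[f/g](T)))) → 6
  (T ∪ π[g,a](ρ[a/f](ρ[g/a](ρ[f/g](T))))) → 12
  σ[g>=8]((T ∪ π[g,a](ρ[a/f](ρ[g/a](ρ[f/g](T)))))) → 1
  γ[g; MAX(a)→c](σ[g>=8]((T ∪ π[g,a](ρ[a/f](ρ[g/a](ρ[f/g](T))))))) → 1
  π[c](γ[g; MAX(a)→c](σ[g>=8]((T ∪ π[g,a](ρ[a/f](ρ[g/a](ρ[f/g](T)))))))) → 1

== RESULT ==
c
4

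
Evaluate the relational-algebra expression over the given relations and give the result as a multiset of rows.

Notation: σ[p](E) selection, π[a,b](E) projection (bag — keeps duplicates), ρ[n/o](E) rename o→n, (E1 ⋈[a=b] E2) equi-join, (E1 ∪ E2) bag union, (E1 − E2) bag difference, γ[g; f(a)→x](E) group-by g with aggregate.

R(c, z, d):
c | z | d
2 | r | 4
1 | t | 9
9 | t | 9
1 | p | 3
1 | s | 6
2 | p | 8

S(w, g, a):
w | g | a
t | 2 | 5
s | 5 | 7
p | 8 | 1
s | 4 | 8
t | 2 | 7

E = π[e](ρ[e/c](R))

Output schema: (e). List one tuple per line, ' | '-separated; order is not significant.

Row counts bottom-up:
  R → 6
  ρ[e/c](R) → 6
  π[e](ρ[e/c](R)) → 6

== RESULT ==
e
1
1
1
2
2
9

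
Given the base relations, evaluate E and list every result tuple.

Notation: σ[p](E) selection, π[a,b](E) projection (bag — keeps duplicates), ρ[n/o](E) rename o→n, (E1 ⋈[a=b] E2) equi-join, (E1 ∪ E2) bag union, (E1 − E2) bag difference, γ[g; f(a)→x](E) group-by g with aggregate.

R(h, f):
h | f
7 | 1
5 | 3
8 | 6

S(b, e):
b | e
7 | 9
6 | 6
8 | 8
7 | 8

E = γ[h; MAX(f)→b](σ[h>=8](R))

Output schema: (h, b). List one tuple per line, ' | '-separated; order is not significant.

Per-node cardinality:
  R → 3
  σ[h>=8](R) → 1
  γ[h; MAX(f)→b](σ[h>=8](R)) → 1

== RESULT ==
h | b
8 | 6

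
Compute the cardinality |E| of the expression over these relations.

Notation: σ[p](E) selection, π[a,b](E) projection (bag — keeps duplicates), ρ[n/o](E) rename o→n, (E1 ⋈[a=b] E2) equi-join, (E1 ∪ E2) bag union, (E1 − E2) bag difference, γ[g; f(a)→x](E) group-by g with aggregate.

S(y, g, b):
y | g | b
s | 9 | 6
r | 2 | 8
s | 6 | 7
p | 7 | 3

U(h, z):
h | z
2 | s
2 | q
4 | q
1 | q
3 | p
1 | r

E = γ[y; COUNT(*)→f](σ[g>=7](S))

Subexpression sizes:
  S → 4
  σ[g>=7](S) → 2
  γ[y; COUNT(*)→f](σ[g>=7](S)) → 2

|E| = 2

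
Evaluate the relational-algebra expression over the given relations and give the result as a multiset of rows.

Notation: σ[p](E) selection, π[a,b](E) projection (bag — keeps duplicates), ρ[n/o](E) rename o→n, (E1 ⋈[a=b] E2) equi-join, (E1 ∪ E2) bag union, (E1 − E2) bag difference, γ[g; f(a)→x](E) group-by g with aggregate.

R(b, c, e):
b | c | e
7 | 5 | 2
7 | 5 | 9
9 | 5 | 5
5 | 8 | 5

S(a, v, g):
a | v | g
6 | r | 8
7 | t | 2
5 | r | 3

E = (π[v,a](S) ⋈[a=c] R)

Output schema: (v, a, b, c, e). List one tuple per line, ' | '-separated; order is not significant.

Per-node cardinality:
  S → 3
  π[v,a](S) → 3
  R → 4
  (π[v,a](S) ⋈[a=c] R) → 3

== RESULT ==
v | a | b | c | e
r | 5 | 7 | 5 | 2
r | 5 | 7 | 5 | 9
r | 5 | 9 | 5 | 5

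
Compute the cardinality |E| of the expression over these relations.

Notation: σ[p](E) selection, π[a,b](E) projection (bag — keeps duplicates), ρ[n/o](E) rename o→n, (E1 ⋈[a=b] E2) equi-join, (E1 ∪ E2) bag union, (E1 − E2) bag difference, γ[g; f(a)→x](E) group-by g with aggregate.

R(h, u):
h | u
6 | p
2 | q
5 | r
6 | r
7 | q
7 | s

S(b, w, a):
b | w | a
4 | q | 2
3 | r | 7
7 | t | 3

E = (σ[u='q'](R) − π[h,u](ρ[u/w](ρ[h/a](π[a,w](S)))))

Per-node cardinality:
  R → 6
  σ[u='q'](R) → 2
  S → 3
  π[a,w](S) → 3
  ρ[h/a](π[a,w](S)) → 3
  ρ[u/w](ρ[h/a](π[a,w](S))) → 3
  π[h,u](ρ[u/w](ρ[h/a](π[a,w](S)))) → 3
  (σ[u='q'](R) − π[h,u](ρ[u/w](ρ[h/a](π[a,w](S))))) → 1

|E| = 1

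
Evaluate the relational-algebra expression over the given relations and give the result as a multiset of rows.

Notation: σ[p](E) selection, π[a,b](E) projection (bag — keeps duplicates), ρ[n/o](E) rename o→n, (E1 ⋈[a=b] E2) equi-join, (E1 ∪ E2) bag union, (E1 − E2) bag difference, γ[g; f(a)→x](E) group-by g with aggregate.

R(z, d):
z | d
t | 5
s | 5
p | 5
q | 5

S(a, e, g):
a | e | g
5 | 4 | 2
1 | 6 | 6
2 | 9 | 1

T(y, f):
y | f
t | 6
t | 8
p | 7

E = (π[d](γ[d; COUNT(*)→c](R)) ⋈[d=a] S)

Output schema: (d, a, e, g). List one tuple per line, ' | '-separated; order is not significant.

Row counts bottom-up:
  R → 4
  γ[d; COUNT(*)→c](R) → 1
  π[d](γ[d; COUNT(*)→c](R)) → 1
  S → 3
  (π[d](γ[d; COUNT(*)→c](R)) ⋈[d=a] S) → 1

== RESULT ==
d | a | e | g
5 | 5 | 4 | 2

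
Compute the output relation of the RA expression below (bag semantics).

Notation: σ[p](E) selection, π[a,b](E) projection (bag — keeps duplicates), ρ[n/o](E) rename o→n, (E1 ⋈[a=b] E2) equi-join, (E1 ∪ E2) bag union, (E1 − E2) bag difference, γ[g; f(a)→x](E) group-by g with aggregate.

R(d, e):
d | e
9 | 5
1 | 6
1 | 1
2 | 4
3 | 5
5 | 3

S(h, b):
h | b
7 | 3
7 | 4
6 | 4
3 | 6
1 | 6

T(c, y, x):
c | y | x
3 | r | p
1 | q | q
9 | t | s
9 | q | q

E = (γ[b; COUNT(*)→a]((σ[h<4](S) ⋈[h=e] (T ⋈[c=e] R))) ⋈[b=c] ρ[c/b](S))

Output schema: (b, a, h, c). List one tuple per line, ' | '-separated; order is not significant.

Per-node cardinality:
  S → 5
  σ[h<4](S) → 2
  T → 4
  R → 6
  (T ⋈[c=e] R) → 2
  (σ[h<4](S) ⋈[h=e] (T ⋈[c=e] R)) → 2
  γ[b; COUNT(*)→a]((σ[h<4](S) ⋈[h=e] (T ⋈[c=e] R))) → 1
  S → 5
  ρ[c/b](S) → 5
  (γ[b; COUNT(*)→a]((σ[h<4](S) ⋈[h=e] (T ⋈[c=e] R))) ⋈[b=c] ρ[c/b](S)) → 2

== RESULT ==
b | a | h | c
6 | 2 | 1 | 6
6 | 2 | 3 | 6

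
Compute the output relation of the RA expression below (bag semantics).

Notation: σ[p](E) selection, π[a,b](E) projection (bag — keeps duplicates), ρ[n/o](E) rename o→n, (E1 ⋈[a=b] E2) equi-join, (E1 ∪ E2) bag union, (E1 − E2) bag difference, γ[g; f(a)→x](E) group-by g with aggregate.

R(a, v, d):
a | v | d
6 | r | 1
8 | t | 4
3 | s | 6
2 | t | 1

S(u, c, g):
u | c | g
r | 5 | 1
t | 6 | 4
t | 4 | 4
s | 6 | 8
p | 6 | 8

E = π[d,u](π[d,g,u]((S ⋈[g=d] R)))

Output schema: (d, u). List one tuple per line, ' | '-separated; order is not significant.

Per-node cardinality:
  S → 5
  R → 4
  (S ⋈[g=d] R) → 4
  π[d,g,u]((S ⋈[g=d] R)) → 4
  π[d,u](π[d,g,u]((S ⋈[g=d] R))) → 4

== RESULT ==
d | u
1 | r
1 | r
4 | t
4 | t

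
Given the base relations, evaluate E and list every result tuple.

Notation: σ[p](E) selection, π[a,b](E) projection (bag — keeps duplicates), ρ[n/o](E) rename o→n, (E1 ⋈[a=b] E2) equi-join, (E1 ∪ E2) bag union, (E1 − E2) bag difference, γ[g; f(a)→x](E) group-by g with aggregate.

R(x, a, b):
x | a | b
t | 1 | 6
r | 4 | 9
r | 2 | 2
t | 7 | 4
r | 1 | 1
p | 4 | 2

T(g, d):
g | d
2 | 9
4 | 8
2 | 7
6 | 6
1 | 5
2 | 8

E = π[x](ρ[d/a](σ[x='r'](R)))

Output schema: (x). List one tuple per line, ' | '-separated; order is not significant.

Subexpression sizes:
  R → 6
  σ[x='r'](R) → 3
  ρ[d/a](σ[x='r'](R)) → 3
  π[x](ρ[d/a](σ[x='r'](R))) → 3

== RESULT ==
x
r
r
r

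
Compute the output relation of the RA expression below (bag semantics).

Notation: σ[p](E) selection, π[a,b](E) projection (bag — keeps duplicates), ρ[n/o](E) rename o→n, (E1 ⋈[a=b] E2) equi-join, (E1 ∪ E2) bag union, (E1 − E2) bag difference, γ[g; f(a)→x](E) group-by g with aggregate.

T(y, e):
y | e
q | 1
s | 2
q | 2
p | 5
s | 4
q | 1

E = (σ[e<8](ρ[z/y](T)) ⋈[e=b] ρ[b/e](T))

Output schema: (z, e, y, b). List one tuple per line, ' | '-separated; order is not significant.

Stepwise |·|:
  T → 6
  ρ[z/y](T) → 6
  σ[e<8](ρ[z/y](T)) → 6
  T → 6
  ρ[b/e](T) → 6
  (σ[e<8](ρ[z/y](T)) ⋈[e=b] ρ[b/e](T)) → 10

== RESULT ==
z | e | y | b
p | 5 | p | 5
q | 1 | q | 1
q | 1 | q | 1
q | 1 | q | 1
q | 1 | q | 1
q | 2 | q | 2
q | 2 | s | 2
s | 2 | q | 2
s | 2 | s | 2
s | 4 | s | 4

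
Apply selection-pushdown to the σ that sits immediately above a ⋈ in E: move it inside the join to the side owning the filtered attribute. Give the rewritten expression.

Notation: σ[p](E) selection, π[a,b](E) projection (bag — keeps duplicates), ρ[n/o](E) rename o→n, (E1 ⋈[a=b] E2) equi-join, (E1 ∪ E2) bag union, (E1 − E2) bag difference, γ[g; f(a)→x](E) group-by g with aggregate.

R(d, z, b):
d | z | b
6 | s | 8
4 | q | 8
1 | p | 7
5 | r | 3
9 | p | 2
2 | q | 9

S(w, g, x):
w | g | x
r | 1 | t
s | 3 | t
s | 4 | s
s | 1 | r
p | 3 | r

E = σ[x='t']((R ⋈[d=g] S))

σ filters on x, owned by the right side.
E' = (R ⋈[d=g] σ[x='t'](S))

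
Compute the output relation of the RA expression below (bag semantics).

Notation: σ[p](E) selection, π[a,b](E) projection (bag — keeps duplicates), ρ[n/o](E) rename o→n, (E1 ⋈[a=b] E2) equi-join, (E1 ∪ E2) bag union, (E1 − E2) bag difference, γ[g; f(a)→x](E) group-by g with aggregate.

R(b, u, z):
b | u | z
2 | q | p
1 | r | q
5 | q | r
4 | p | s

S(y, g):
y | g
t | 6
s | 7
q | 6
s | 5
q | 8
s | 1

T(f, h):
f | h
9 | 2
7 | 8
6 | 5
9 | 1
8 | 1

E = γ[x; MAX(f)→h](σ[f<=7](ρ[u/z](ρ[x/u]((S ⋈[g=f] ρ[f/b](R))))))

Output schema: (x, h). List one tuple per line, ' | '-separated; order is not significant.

Stepwise |·|:
  S → 6
  R → 4
  ρ[f/b](R) → 4
  (S ⋈[g=f] ρ[f/b](R)) → 2
  ρ[x/u]((S ⋈[g=f] ρ[f/b](R))) → 2
  ρ[u/z](ρ[x/u]((S ⋈[g=f] ρ[f/b](R)))) → 2
  σ[f<=7](ρ[u/z](ρ[x/u]((S ⋈[g=f] ρ[f/b](R))))) → 2
  γ[x; MAX(f)→h](σ[f<=7](ρ[u/z](ρ[x/u]((S ⋈[g=f] ρ[f/b](R)))))) → 2

== RESULT ==
x | h
q | 5
r | 1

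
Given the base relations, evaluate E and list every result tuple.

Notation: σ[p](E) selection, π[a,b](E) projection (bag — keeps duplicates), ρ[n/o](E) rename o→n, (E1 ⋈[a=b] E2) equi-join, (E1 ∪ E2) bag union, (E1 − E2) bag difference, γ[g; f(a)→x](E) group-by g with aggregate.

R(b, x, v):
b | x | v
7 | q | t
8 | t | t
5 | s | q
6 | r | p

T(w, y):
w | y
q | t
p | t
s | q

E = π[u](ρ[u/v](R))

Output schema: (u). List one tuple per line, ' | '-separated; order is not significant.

Stepwise |·|:
  R → 4
  ρ[u/v](R) → 4
  π[u](ρ[u/v](R)) → 4

== RESULT ==
u
p
q
t
t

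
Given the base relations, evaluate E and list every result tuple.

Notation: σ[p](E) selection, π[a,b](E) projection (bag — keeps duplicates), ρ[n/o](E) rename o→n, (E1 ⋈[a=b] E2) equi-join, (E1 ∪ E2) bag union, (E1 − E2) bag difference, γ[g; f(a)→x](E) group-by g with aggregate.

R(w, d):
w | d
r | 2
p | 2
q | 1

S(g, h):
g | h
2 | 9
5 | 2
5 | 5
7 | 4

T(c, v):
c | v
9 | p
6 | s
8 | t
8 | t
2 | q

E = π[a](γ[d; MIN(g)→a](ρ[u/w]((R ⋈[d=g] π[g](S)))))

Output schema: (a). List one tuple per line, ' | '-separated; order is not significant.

Per-node cardinality:
  R → 3
  S → 4
  π[g](S) → 4
  (R ⋈[d=g] π[g](S)) → 2
  ρ[u/w]((R ⋈[d=g] π[g](S))) → 2
  γ[d; MIN(g)→a](ρ[u/w]((R ⋈[d=g] π[g](S)))) → 1
  π[a](γ[d; MIN(g)→a](ρ[u/w]((R ⋈[d=g] π[g](S))))) → 1

== RESULT ==
a
2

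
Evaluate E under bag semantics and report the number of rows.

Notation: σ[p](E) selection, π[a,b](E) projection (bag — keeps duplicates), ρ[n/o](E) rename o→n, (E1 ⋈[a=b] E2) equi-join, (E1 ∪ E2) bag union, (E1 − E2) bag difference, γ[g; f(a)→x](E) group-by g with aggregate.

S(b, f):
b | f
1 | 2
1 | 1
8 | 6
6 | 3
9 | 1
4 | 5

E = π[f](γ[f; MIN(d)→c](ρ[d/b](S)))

Per-node cardinality:
  S → 6
  ρ[d/b](S) → 6
  γ[f; MIN(d)→c](ρ[d/b](S)) → 5
  π[f](γ[f; MIN(d)→c](ρ[d/b](S))) → 5

|E| = 5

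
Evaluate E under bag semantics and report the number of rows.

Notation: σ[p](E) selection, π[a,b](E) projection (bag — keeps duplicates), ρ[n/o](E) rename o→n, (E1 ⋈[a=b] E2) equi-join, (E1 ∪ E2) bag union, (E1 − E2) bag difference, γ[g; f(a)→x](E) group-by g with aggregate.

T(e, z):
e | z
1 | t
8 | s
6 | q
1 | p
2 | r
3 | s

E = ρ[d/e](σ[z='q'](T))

Stepwise |·|:
  T → 6
  σ[z='q'](T) → 1
  ρ[d/e](σ[z='q'](T)) → 1

|E| = 1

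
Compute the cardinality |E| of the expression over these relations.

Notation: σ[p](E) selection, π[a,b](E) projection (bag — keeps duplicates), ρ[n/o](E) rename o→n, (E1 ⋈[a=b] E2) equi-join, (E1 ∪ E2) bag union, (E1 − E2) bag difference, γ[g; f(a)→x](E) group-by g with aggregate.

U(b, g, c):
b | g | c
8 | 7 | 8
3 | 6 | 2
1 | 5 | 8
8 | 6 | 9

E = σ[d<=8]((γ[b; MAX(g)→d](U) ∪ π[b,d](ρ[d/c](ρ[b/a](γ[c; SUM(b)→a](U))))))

Subexpression sizes:
  U → 4
  γ[b; MAX(g)→d](U) → 3
  U → 4
  γ[c; SUM(b)→a](U) → 3
  ρ[b/a](γ[c; SUM(b)→a](U)) → 3
  ρ[d/c](ρ[b/a](γ[c; SUM(b)→a](U))) → 3
  π[b,d](ρ[d/c](ρ[b/a](γ[c; SUM(b)→a](U)))) → 3
  (γ[b; MAX(g)→d](U) ∪ π[b,d](ρ[d/c](ρ[b/a](γ[c; SUM(b)→a](U))))) → 6
  σ[d<=8]((γ[b; MAX(g)→d](U) ∪ π[b,d](ρ[d/c](ρ[b/a](γ[c; SUM(b)→a](U)))))) → 5

|E| = 5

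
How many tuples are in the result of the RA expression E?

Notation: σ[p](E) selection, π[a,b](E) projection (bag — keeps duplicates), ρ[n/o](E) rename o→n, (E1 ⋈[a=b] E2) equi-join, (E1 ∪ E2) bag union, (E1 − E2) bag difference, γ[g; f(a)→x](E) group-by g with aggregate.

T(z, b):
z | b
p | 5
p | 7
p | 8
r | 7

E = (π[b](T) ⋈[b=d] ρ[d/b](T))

Row counts bottom-up:
  T → 4
  π[b](T) → 4
  T → 4
  ρ[d/b](T) → 4
  (π[b](T) ⋈[b=d] ρ[d/b](T)) → 6

|E| = 6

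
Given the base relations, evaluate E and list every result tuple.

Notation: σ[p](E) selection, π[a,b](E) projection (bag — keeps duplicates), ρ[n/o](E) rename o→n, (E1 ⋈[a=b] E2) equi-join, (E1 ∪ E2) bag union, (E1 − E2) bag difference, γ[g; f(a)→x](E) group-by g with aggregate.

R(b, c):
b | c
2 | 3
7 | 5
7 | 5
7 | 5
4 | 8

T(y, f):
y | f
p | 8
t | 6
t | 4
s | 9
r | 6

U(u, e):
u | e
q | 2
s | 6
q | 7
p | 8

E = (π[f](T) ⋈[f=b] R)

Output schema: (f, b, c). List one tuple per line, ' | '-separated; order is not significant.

Stepwise |·|:
  T → 5
  π[f](T) → 5
  R → 5
  (π[f](T) ⋈[f=b] R) → 1

== RESULT ==
f | b | c
4 | 4 | 8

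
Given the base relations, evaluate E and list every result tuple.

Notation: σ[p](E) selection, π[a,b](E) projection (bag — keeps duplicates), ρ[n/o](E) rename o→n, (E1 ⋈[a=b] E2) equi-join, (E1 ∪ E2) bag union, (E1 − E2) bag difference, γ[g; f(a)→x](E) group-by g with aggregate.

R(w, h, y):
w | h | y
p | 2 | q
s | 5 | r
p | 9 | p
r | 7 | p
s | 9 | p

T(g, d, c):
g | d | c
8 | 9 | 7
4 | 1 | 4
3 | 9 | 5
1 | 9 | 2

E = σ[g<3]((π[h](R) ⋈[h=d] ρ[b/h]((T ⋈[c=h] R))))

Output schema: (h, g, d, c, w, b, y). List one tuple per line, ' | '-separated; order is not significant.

Row counts bottom-up:
  R → 5
  π[h](R) → 5
  T → 4
  R → 5
  (T ⋈[c=h] R) → 3
  ρ[b/h]((T ⋈[c=h] R)) → 3
  (π[h](R) ⋈[h=d] ρ[b/h]((T ⋈[c=h] R))) → 6
  σ[g<3]((π[h](R) ⋈[h=d] ρ[b/h]((T ⋈[c=h] R)))) → 2

== RESULT ==
h | g | d | c | w | b | y
9 | 1 | 9 | 2 | p | 2 | q
9 | 1 | 9 | 2 | p | 2 | q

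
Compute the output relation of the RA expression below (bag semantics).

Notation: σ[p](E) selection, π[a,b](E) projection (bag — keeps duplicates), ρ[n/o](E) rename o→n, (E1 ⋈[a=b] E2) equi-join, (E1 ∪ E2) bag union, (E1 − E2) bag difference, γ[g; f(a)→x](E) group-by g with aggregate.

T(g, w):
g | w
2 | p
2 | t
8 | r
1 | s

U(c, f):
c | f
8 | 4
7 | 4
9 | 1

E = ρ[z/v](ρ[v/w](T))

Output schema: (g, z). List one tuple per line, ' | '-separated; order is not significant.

Per-node cardinality:
  T → 4
  ρ[v/w](T) → 4
  ρ[z/v](ρ[v/w](T)) → 4

== RESULT ==
g | z
1 | s
2 | p
2 | t
8 | r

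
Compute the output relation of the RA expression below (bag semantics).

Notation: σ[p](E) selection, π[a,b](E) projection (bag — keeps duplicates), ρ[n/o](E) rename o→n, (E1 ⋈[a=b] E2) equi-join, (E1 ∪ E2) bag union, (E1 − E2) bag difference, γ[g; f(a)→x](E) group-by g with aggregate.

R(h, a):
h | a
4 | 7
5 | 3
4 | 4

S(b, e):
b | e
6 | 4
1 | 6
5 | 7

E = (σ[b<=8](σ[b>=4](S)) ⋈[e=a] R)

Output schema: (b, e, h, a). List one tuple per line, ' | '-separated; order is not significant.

Per-node cardinality:
  S → 3
  σ[b>=4](S) → 2
  σ[b<=8](σ[b>=4](S)) → 2
  R → 3
  (σ[b<=8](σ[b>=4](S)) ⋈[e=a] R) → 2

== RESULT ==
b | e | h | a
5 | 7 | 4 | 7
6 | 4 | 4 | 4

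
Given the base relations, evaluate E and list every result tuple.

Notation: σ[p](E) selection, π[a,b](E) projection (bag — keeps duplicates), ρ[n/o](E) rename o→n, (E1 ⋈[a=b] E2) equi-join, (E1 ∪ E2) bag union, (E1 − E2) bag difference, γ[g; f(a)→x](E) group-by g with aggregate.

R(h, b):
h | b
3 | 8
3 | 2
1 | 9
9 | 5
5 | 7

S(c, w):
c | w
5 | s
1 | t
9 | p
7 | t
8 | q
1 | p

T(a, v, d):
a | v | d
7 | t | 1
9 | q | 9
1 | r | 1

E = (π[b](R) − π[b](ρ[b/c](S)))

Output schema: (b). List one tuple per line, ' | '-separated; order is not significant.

Per-node cardinality:
  R → 5
  π[b](R) → 5
  S → 6
  ρ[b/c](S) → 6
  π[b](ρ[b/c](S)) → 6
  (π[b](R) − π[b](ρ[b/c](S))) → 1

== RESULT ==
b
2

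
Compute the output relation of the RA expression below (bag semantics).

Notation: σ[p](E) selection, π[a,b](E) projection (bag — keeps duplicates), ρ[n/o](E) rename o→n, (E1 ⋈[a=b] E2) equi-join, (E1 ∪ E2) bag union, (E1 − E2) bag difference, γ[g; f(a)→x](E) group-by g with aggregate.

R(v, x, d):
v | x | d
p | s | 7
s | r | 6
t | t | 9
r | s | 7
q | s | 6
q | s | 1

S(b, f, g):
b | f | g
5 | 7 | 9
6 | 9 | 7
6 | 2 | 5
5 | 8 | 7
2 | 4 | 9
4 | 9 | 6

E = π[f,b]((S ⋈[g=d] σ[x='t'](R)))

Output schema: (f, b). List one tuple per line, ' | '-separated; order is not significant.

Per-node cardinality:
  S → 6
  R → 6
  σ[x='t'](R) → 1
  (S ⋈[g=d] σ[x='t'](R)) → 2
  π[f,b]((S ⋈[g=d] σ[x='t'](R))) → 2

== RESULT ==
f | b
4 | 2
7 | 5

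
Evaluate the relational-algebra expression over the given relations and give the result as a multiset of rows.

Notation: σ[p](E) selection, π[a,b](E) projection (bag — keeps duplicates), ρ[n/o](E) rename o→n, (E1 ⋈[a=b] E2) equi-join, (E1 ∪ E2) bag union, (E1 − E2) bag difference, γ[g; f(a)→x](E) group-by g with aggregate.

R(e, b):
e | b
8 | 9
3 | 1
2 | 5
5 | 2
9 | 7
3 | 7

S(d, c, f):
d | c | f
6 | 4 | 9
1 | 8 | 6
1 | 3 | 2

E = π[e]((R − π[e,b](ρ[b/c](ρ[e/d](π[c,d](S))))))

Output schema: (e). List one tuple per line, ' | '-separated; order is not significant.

Subexpression sizes:
  R → 6
  S → 3
  π[c,d](S) → 3
  ρ[e/d](π[c,d](S)) → 3
  ρ[b/c](ρ[e/d](π[c,d](S))) → 3
  π[e,b](ρ[b/c](ρ[e/d](π[c,d](S)))) → 3
  (R − π[e,b](ρ[b/c](ρ[e/d](π[c,d](S))))) → 6
  π[e]((R − π[e,b](ρ[b/c](ρ[e/d](π[c,d](S)))))) → 6

== RESULT ==
e
2
3
3
5
8
9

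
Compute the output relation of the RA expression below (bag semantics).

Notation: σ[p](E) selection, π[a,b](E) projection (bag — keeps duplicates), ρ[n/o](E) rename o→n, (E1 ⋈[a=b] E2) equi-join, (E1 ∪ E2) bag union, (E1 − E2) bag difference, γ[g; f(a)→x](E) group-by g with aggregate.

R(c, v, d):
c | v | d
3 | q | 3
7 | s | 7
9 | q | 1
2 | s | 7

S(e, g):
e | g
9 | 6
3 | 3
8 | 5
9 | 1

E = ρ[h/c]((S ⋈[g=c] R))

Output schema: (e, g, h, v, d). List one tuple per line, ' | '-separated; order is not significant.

Stepwise |·|:
  S → 4
  R → 4
  (S ⋈[g=c] R) → 1
  ρ[h/c]((S ⋈[g=c] R)) → 1

== RESULT ==
e | g | h | v | d
3 | 3 | 3 | q | 3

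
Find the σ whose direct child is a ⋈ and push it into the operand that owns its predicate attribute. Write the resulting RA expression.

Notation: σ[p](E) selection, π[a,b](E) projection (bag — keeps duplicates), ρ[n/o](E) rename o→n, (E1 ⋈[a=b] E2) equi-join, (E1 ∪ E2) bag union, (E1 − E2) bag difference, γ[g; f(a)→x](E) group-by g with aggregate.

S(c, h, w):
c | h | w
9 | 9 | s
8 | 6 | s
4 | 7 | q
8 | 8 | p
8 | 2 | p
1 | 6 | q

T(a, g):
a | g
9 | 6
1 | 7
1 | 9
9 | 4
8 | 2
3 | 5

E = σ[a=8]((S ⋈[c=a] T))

σ filters on a, owned by the right side.
E' = (S ⋈[c=a] σ[a=8](T))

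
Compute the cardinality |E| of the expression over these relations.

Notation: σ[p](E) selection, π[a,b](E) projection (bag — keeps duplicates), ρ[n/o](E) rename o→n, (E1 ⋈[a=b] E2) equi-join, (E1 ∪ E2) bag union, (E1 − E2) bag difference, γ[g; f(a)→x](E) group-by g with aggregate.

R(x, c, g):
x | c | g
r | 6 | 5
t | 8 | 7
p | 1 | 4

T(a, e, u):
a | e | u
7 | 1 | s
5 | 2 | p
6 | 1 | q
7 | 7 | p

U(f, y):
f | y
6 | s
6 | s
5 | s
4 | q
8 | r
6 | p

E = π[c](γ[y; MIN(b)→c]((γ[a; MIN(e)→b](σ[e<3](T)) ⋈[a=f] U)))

Per-node cardinality:
  T → 4
  σ[e<3](T) → 3
  γ[a; MIN(e)→b](σ[e<3](T)) → 3
  U → 6
  (γ[a; MIN(e)→b](σ[e<3](T)) ⋈[a=f] U) → 4
  γ[y; MIN(b)→c]((γ[a; MIN(e)→b](σ[e<3](T)) ⋈[a=f] U)) → 2
  π[c](γ[y; MIN(b)→c]((γ[a; MIN(e)→b](σ[e<3](T)) ⋈[a=f] U))) → 2

|E| = 2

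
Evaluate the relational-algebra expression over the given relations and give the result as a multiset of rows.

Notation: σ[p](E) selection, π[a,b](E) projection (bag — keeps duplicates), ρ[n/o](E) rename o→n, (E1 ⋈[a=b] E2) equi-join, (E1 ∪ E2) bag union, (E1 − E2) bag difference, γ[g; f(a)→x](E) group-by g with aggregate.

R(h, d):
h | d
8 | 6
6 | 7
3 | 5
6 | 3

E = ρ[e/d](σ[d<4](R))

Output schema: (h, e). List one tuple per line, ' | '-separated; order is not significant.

Subexpression sizes:
  R → 4
  σ[d<4](R) → 1
  ρ[e/d](σ[d<4](R)) → 1

== RESULT ==
h | e
6 | 3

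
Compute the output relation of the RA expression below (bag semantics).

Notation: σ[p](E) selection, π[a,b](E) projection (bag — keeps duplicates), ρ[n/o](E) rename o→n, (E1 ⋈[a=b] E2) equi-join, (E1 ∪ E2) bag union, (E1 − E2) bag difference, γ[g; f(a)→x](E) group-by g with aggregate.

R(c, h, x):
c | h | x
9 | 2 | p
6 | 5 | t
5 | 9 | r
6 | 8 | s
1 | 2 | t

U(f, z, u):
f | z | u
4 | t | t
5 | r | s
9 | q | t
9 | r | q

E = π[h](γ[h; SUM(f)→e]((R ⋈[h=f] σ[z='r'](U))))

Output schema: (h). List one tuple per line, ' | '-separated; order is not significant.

Subexpression sizes:
  R → 5
  U → 4
  σ[z='r'](U) → 2
  (R ⋈[h=f] σ[z='r'](U)) → 2
  γ[h; SUM(f)→e]((R ⋈[h=f] σ[z='r'](U))) → 2
  π[h](γ[h; SUM(f)→e]((R ⋈[h=f] σ[z='r'](U)))) → 2

== RESULT ==
h
5
9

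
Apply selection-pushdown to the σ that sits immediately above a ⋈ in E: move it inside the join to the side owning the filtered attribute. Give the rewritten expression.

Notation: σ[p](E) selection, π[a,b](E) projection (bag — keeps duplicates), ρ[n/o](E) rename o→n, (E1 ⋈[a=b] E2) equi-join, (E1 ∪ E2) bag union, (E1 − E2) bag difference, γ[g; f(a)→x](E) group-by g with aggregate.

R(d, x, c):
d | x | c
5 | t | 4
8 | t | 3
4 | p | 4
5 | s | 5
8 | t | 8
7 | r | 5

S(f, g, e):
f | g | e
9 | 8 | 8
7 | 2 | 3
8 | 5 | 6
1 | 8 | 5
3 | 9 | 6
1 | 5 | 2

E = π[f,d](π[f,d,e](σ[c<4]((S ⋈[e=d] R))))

σ filters on c, owned by the right side.
E' = π[f,d](π[f,d,e]((S ⋈[e=d] σ[c<4](R))))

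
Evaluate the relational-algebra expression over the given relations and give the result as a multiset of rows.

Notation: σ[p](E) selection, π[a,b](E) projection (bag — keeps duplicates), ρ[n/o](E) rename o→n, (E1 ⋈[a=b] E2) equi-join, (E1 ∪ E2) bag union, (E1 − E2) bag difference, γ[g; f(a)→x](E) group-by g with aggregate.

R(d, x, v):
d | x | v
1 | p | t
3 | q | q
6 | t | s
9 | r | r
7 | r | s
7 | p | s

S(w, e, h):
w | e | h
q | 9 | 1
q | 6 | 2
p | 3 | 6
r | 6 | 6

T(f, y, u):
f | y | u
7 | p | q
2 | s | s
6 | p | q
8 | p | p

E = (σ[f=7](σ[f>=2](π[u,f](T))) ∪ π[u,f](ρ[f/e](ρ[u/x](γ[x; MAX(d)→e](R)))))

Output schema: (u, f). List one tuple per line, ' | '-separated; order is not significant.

Subexpression sizes:
  T → 4
  π[u,f](T) → 4
  σ[f>=2](π[u,f](T)) → 4
  σ[f=7](σ[f>=2](π[u,f](T))) → 1
  R → 6
  γ[x; MAX(d)→e](R) → 4
  ρ[u/x](γ[x; MAX(d)→e](R)) → 4
  ρ[f/e](ρ[u/x](γ[x; MAX(d)→e](R))) → 4
  π[u,f](ρ[f/e](ρ[u/x](γ[x; MAX(d)→e](R)))) → 4
  (σ[f=7](σ[f>=2](π[u,f](T))) ∪ π[u,f](ρ[f/e](ρ[u/x](γ[x; MAX(d)→e](R))))) → 5

== RESULT ==
u | f
p | 7
q | 3
q | 7
r | 9
t | 6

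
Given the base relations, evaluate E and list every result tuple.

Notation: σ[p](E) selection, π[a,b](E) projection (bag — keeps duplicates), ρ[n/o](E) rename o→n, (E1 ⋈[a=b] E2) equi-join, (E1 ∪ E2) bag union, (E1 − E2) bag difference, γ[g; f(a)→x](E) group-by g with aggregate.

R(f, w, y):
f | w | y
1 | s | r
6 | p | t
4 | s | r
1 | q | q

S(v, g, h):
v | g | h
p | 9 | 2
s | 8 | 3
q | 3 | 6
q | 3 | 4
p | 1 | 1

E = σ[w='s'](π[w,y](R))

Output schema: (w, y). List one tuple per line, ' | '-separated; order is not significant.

Stepwise |·|:
  R → 4
  π[w,y](R) → 4
  σ[w='s'](π[w,y](R)) → 2

== RESULT ==
w | y
s | r
s | r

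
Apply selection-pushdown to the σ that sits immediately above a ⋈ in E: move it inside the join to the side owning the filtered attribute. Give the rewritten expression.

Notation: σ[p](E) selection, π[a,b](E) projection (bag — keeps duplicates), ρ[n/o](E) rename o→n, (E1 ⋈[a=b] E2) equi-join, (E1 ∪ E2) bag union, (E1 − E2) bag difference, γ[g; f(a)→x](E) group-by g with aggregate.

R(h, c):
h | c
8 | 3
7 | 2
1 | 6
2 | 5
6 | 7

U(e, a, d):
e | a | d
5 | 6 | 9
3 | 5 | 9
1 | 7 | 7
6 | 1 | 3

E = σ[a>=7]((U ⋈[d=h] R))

σ filters on a, owned by the left side.
E' = (σ[a>=7](U) ⋈[d=h] R)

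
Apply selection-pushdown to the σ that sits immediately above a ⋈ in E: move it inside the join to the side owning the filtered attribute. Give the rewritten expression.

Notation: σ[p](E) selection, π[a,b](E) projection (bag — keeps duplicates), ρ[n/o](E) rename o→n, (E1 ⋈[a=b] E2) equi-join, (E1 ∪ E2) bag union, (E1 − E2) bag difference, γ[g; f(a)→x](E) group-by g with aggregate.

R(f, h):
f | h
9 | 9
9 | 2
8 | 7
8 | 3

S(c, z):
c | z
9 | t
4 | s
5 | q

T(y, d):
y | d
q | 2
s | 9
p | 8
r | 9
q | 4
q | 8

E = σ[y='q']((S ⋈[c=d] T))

σ filters on y, owned by the right side.
E' = (S ⋈[c=d] σ[y='q'](T))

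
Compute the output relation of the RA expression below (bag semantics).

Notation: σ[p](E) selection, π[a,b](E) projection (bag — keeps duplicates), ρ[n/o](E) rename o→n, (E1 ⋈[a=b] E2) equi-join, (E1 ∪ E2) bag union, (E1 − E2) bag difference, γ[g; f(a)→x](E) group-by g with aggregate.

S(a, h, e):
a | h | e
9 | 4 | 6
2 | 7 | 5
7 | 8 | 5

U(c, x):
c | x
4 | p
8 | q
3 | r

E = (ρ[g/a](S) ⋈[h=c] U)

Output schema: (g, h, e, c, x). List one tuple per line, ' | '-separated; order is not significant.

Subexpression sizes:
  S → 3
  ρ[g/a](S) → 3
  U → 3
  (ρ[g/a](S) ⋈[h=c] U) → 2

== RESULT ==
g | h | e | c | x
7 | 8 | 5 | 8 | q
9 | 4 | 6 | 4 | p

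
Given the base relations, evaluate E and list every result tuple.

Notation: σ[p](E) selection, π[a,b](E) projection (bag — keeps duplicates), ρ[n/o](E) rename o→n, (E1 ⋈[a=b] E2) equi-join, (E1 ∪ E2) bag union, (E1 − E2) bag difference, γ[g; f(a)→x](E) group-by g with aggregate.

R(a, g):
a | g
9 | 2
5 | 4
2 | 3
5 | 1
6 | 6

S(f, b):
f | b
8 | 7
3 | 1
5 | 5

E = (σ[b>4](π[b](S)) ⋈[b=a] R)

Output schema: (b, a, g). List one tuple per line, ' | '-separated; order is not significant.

Stepwise |·|:
  S → 3
  π[b](S) → 3
  σ[b>4](π[b](S)) → 2
  R → 5
  (σ[b>4](π[b](S)) ⋈[b=a] R) → 2

== RESULT ==
b | a | g
5 | 5 | 1
5 | 5 | 4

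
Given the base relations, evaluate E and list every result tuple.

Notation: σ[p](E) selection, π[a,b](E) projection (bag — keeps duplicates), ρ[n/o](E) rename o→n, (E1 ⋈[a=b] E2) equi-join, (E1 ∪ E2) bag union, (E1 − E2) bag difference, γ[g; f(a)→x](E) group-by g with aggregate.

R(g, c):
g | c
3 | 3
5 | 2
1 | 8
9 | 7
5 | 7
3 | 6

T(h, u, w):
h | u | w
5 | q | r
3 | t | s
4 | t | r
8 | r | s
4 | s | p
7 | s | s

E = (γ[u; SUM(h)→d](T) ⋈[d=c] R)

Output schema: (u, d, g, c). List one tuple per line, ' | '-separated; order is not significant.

Stepwise |·|:
  T → 6
  γ[u; SUM(h)→d](T) → 4
  R → 6
  (γ[u; SUM(h)→d](T) ⋈[d=c] R) → 3

== RESULT ==
u | d | g | c
r | 8 | 1 | 8
t | 7 | 5 | 7
t | 7 | 9 | 7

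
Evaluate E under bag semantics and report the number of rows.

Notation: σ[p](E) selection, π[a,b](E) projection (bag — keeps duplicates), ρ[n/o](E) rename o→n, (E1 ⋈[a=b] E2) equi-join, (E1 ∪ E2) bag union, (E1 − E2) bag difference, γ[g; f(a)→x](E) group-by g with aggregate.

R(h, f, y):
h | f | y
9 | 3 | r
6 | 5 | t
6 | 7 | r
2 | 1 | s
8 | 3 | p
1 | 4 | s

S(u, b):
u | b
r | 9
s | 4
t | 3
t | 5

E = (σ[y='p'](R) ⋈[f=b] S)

Subexpression sizes:
  R → 6
  σ[y='p'](R) → 1
  S → 4
  (σ[y='p'](R) ⋈[f=b] S) → 1

|E| = 1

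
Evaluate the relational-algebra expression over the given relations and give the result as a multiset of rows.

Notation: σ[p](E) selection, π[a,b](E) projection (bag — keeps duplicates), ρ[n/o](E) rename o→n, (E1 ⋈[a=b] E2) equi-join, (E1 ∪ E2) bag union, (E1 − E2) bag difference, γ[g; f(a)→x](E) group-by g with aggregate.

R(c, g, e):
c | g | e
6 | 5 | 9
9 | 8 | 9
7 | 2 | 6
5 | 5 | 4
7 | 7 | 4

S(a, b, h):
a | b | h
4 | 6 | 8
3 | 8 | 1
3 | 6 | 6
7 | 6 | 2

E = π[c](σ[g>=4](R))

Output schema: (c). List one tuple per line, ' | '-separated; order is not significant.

Per-node cardinality:
  R → 5
  σ[g>=4](R) → 4
  π[c](σ[g>=4](R)) → 4

== RESULT ==
c
5
6
7
9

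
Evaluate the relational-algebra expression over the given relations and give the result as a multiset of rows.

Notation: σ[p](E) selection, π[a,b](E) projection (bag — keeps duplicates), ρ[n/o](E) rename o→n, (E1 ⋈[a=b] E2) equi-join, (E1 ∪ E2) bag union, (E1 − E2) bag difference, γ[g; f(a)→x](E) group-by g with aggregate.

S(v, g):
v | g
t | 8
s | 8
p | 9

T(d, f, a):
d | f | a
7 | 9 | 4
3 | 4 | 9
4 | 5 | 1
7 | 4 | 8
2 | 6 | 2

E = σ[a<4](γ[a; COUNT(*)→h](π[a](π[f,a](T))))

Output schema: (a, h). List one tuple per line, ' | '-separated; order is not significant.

Row counts bottom-up:
  T → 5
  π[f,a](T) → 5
  π[a](π[f,a](T)) → 5
  γ[a; COUNT(*)→h](π[a](π[f,a](T))) → 5
  σ[a<4](γ[a; COUNT(*)→h](π[a](π[f,a](T)))) → 2

== RESULT ==
a | h
1 | 1
2 | 1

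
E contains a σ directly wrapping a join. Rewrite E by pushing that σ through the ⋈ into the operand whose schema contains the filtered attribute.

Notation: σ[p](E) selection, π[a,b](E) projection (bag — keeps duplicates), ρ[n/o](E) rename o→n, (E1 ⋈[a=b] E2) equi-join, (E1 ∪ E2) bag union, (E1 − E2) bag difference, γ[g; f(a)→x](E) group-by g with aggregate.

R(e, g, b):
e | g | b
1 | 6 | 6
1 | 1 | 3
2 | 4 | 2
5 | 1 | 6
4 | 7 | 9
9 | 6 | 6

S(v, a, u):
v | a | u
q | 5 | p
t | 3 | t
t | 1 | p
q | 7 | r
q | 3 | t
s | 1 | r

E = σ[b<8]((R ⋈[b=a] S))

σ filters on b, owned by the left side.
E' = (σ[b<8](R) ⋈[b=a] S)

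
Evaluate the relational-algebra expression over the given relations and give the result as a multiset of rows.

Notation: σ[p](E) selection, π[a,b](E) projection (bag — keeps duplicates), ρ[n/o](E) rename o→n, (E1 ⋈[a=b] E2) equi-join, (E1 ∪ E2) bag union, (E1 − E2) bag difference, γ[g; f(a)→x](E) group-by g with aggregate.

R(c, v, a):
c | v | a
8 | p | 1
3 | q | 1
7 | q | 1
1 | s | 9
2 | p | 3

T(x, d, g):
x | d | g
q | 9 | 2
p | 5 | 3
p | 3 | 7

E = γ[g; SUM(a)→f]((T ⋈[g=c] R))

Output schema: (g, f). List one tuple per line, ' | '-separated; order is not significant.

Row counts bottom-up:
  T → 3
  R → 5
  (T ⋈[g=c] R) → 3
  γ[g; SUM(a)→f]((T ⋈[g=c] R)) → 3

== RESULT ==
g | f
2 | 3
3 | 1
7 | 1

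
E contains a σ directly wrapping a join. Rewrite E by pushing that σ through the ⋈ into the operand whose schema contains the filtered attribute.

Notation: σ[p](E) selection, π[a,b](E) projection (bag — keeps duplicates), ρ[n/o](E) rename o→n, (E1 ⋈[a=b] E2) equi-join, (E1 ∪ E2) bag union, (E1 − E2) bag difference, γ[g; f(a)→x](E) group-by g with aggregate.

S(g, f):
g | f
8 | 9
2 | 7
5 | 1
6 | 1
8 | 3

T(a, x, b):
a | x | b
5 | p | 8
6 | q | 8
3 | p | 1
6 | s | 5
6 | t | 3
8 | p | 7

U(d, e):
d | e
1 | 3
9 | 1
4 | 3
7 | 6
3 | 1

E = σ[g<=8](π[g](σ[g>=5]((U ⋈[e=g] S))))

σ filters on g, owned by the right side.
E' = σ[g<=8](π[g]((U ⋈[e=g] σ[g>=5](S))))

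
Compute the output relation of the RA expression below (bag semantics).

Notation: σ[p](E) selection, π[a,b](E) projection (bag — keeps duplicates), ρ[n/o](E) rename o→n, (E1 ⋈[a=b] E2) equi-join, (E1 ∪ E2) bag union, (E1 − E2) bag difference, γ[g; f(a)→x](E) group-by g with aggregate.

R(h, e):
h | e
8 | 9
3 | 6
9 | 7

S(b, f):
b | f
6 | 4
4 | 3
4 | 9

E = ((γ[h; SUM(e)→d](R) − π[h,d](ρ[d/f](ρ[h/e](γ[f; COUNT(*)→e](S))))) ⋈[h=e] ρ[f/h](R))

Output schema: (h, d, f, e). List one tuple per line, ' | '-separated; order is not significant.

Stepwise |·|:
  R → 3
  γ[h; SUM(e)→d](R) → 3
  S → 3
  γ[f; COUNT(*)→e](S) → 3
  ρ[h/e](γ[f; COUNT(*)→e](S)) → 3
  ρ[d/f](ρ[h/e](γ[f; COUNT(*)→e](S))) → 3
  π[h,d](ρ[d/f](ρ[h/e](γ[f; COUNT(*)→e](S)))) → 3
  (γ[h; SUM(e)→d](R) − π[h,d](ρ[d/f](ρ[h/e](γ[f; COUNT(*)→e](S))))) → 3
  R → 3
  ρ[f/h](R) → 3
  ((γ[h; SUM(e)→d](R) − π[h,d](ρ[d/f](ρ[h/e](γ[f; COUNT(*)→e](S))))) ⋈[h=e] ρ[f/h](R)) → 1

== RESULT ==
h | d | f | e
9 | 7 | 8 | 9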